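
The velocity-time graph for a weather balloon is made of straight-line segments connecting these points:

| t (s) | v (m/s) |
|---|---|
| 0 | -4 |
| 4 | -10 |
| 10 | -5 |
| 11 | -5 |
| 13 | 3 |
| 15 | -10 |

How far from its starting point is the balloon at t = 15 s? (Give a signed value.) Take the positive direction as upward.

Net displacement equals the area under the velocity-time graph (areas below the axis count negative).
0–4 s: ½(-4 + -10)(4) = -28 m
4–10 s: ½(-10 + -5)(6) = -45 m
10–11 s: -5 × 1 = -5 m
11–13 s: ½(-5 + 3)(2) = -2 m
13–15 s: ½(3 + -10)(2) = -7 m
Net displacement = -87 m

-87 m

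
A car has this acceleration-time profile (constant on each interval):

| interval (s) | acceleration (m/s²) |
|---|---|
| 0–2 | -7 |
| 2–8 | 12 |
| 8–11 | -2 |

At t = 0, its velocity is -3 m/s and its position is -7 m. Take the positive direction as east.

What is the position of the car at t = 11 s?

243 m

On each constant-a segment, Δv = aΔt and Δx = v₀Δt + ½aΔt²; chain segment to segment.
0–2 s: v starts -3 m/s; Δx = -3·2 + ½·-7·2² = -20 m; v ends -17 m/s.
2–8 s: v starts -17 m/s; Δx = -17·6 + ½·12·6² = 114 m; v ends 55 m/s.
8–11 s: v starts 55 m/s; Δx = 55·3 + ½·-2·3² = 156 m; v ends 49 m/s.
x(11) = -7 + Σ Δx = 243 m.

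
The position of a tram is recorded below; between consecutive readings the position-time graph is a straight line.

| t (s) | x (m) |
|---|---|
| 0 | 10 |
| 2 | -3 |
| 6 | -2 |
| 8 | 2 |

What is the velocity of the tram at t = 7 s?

Velocity is the slope of the x-t graph on 6–8 s: (2 − -2)/(8 − 6) = 2 m/s.

2 m/s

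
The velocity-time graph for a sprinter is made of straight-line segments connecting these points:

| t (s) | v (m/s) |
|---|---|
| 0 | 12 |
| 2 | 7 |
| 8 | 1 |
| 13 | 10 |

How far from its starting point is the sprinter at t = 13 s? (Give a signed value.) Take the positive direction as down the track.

Net displacement equals the area under the velocity-time graph (areas below the axis count negative).
0–2 s: ½(12 + 7)(2) = 19 m
2–8 s: ½(7 + 1)(6) = 24 m
8–13 s: ½(1 + 10)(5) = 27.5 m
Net displacement = 70.5 m

70.5 m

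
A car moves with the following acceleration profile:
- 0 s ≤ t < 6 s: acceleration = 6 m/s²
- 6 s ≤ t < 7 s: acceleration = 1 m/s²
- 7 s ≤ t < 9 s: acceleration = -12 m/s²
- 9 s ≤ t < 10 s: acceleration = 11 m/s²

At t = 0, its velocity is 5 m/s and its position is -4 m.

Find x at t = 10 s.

On each constant-a segment, Δv = aΔt and Δx = v₀Δt + ½aΔt²; chain segment to segment.
0–6 s: v starts 5 m/s; Δx = 5·6 + ½·6·6² = 138 m; v ends 41 m/s.
6–7 s: v starts 41 m/s; Δx = 41·1 + ½·1·1² = 41.5 m; v ends 42 m/s.
7–9 s: v starts 42 m/s; Δx = 42·2 + ½·-12·2² = 60 m; v ends 18 m/s.
9–10 s: v starts 18 m/s; Δx = 18·1 + ½·11·1² = 23.5 m; v ends 29 m/s.
x(10) = -4 + Σ Δx = 259 m.

259 m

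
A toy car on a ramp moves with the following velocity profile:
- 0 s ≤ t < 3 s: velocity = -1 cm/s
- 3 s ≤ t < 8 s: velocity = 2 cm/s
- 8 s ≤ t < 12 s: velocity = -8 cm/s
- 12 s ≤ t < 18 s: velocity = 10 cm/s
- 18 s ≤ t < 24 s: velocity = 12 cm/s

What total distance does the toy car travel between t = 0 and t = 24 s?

Distance (not displacement) is the total path length: add the absolute areas under v-t.
0–3 s: |-1| × 3 = 3 cm
3–8 s: |2| × 5 = 10 cm
8–12 s: |-8| × 4 = 32 cm
12–18 s: |10| × 6 = 60 cm
18–24 s: |12| × 6 = 72 cm
Total distance = 177 cm

177 cm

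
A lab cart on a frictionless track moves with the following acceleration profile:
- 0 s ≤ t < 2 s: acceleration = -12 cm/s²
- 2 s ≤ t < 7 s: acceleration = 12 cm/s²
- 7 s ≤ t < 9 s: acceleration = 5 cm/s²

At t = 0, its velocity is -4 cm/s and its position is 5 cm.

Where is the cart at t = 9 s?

57 cm

On each constant-a segment, Δv = aΔt and Δx = v₀Δt + ½aΔt²; chain segment to segment.
0–2 s: v starts -4 cm/s; Δx = -4·2 + ½·-12·2² = -32 cm; v ends -28 cm/s.
2–7 s: v starts -28 cm/s; Δx = -28·5 + ½·12·5² = 10 cm; v ends 32 cm/s.
7–9 s: v starts 32 cm/s; Δx = 32·2 + ½·5·2² = 74 cm; v ends 42 cm/s.
x(9) = 5 + Σ Δx = 57 cm.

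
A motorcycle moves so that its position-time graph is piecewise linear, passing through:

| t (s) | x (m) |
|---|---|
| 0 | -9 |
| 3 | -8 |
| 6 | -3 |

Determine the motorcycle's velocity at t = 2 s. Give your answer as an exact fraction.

1/3 m/s

Velocity is the slope of the x-t graph on 0–3 s: (-8 − -9)/(3 − 0) = 1/3 m/s.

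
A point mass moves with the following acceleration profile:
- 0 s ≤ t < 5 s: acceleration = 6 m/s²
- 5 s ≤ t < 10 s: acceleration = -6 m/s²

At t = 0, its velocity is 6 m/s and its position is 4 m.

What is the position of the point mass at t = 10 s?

214 m

On each constant-a segment, Δv = aΔt and Δx = v₀Δt + ½aΔt²; chain segment to segment.
0–5 s: v starts 6 m/s; Δx = 6·5 + ½·6·5² = 105 m; v ends 36 m/s.
5–10 s: v starts 36 m/s; Δx = 36·5 + ½·-6·5² = 105 m; v ends 6 m/s.
x(10) = 4 + Σ Δx = 214 m.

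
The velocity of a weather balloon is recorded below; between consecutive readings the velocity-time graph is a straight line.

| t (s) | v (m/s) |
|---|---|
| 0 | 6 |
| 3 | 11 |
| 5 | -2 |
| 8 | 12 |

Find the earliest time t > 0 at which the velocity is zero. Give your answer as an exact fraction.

t = 61/13 s

v changes sign on 3–5 s (from 11 to -2); the graph is linear there, so v = 0 at t = 3 + (-11)·(5 − 3)/(-2 − 11) = 61/13 s.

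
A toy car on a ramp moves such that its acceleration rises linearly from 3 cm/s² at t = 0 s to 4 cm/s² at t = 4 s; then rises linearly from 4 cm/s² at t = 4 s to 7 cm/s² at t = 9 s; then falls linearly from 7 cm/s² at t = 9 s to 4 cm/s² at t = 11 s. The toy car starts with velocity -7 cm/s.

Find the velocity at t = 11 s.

Δv equals the area under the a-t graph; then v = v₀ + Δv.
0–4 s: ½(3 + 4)(4) = 14 cm/s
4–9 s: ½(4 + 7)(5) = 27.5 cm/s
9–11 s: ½(7 + 4)(2) = 11 cm/s
Δv = 52.5 cm/s, so v(11) = -7 + (52.5) = 45.5 cm/s.

45.5 cm/s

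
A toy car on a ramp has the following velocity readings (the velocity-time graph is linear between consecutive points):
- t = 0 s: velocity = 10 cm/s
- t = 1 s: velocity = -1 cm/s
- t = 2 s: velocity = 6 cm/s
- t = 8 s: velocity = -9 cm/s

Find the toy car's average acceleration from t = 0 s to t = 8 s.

-2.375 cm/s²

Average acceleration = Δv/Δt = (-9 − 10)/(8 − 0) = -2.375 cm/s².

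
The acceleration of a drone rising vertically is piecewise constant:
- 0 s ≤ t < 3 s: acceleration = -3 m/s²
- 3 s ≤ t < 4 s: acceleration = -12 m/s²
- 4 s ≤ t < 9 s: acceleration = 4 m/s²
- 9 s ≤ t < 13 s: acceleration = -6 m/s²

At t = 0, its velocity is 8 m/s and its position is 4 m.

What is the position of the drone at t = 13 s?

-27.5 m

On each constant-a segment, Δv = aΔt and Δx = v₀Δt + ½aΔt²; chain segment to segment.
0–3 s: v starts 8 m/s; Δx = 8·3 + ½·-3·3² = 10.5 m; v ends -1 m/s.
3–4 s: v starts -1 m/s; Δx = -1·1 + ½·-12·1² = -7 m; v ends -13 m/s.
4–9 s: v starts -13 m/s; Δx = -13·5 + ½·4·5² = -15 m; v ends 7 m/s.
9–13 s: v starts 7 m/s; Δx = 7·4 + ½·-6·4² = -20 m; v ends -17 m/s.
x(13) = 4 + Σ Δx = -27.5 m.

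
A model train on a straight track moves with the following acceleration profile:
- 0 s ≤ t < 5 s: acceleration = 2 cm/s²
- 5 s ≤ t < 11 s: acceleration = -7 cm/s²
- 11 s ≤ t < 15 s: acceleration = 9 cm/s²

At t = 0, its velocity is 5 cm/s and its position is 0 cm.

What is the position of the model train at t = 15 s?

On each constant-a segment, Δv = aΔt and Δx = v₀Δt + ½aΔt²; chain segment to segment.
0–5 s: v starts 5 cm/s; Δx = 5·5 + ½·2·5² = 50 cm; v ends 15 cm/s.
5–11 s: v starts 15 cm/s; Δx = 15·6 + ½·-7·6² = -36 cm; v ends -27 cm/s.
11–15 s: v starts -27 cm/s; Δx = -27·4 + ½·9·4² = -36 cm; v ends 9 cm/s.
x(15) = 0 + Σ Δx = -22 cm.

-22 cm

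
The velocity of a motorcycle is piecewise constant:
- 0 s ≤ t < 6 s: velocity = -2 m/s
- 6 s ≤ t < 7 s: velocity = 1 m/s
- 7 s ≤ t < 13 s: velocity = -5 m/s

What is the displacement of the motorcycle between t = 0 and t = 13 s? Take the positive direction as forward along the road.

-41 m

Displacement is the signed area under the v-t curve.
0–6 s: -2 × 6 = -12 m
6–7 s: 1 × 1 = 1 m
7–13 s: -5 × 6 = -30 m
Net displacement = -41 m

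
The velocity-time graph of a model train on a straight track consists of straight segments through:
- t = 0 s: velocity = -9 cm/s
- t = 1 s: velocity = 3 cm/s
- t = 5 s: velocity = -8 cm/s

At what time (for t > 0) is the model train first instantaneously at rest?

v changes sign on 0–1 s (from -9 to 3); the graph is linear there, so v = 0 at t = 0 + (9)·(1 − 0)/(3 − -9) = 0.75 s.

t = 0.75 s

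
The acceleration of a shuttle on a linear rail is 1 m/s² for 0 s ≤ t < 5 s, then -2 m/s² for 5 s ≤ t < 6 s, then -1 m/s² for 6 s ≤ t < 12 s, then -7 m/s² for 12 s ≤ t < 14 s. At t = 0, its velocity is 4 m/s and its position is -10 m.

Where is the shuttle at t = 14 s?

On each constant-a segment, Δv = aΔt and Δx = v₀Δt + ½aΔt²; chain segment to segment.
0–5 s: v starts 4 m/s; Δx = 4·5 + ½·1·5² = 32.5 m; v ends 9 m/s.
5–6 s: v starts 9 m/s; Δx = 9·1 + ½·-2·1² = 8 m; v ends 7 m/s.
6–12 s: v starts 7 m/s; Δx = 7·6 + ½·-1·6² = 24 m; v ends 1 m/s.
12–14 s: v starts 1 m/s; Δx = 1·2 + ½·-7·2² = -12 m; v ends -13 m/s.
x(14) = -10 + Σ Δx = 42.5 m.

42.5 m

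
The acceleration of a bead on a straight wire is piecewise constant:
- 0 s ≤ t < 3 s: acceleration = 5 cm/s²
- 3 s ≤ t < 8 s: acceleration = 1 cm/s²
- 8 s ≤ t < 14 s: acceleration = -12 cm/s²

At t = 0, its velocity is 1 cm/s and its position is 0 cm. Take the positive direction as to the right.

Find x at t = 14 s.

On each constant-a segment, Δv = aΔt and Δx = v₀Δt + ½aΔt²; chain segment to segment.
0–3 s: v starts 1 cm/s; Δx = 1·3 + ½·5·3² = 25.5 cm; v ends 16 cm/s.
3–8 s: v starts 16 cm/s; Δx = 16·5 + ½·1·5² = 92.5 cm; v ends 21 cm/s.
8–14 s: v starts 21 cm/s; Δx = 21·6 + ½·-12·6² = -90 cm; v ends -51 cm/s.
x(14) = 0 + Σ Δx = 28 cm.

28 cm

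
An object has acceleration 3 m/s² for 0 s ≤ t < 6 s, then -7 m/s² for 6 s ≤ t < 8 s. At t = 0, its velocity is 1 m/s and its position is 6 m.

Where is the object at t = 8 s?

90 m

On each constant-a segment, Δv = aΔt and Δx = v₀Δt + ½aΔt²; chain segment to segment.
0–6 s: v starts 1 m/s; Δx = 1·6 + ½·3·6² = 60 m; v ends 19 m/s.
6–8 s: v starts 19 m/s; Δx = 19·2 + ½·-7·2² = 24 m; v ends 5 m/s.
x(8) = 6 + Σ Δx = 90 m.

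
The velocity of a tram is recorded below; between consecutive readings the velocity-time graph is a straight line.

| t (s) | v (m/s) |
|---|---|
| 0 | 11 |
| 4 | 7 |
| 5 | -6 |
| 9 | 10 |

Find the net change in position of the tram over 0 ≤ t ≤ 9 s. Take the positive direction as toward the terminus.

Net displacement equals the area under the velocity-time graph (areas below the axis count negative).
0–4 s: ½(11 + 7)(4) = 36 m
4–5 s: ½(7 + -6)(1) = 0.5 m
5–9 s: ½(-6 + 10)(4) = 8 m
Net displacement = 44.5 m

44.5 m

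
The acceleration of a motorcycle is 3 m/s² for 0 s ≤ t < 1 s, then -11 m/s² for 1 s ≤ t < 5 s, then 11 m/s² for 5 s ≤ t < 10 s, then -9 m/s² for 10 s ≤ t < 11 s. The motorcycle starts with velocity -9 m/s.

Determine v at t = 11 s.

Δv equals the area under the a-t graph; then v = v₀ + Δv.
0–1 s: 3 × 1 = 3 m/s
1–5 s: -11 × 4 = -44 m/s
5–10 s: 11 × 5 = 55 m/s
10–11 s: -9 × 1 = -9 m/s
Δv = 5 m/s, so v(11) = -9 + (5) = -4 m/s.

-4 m/s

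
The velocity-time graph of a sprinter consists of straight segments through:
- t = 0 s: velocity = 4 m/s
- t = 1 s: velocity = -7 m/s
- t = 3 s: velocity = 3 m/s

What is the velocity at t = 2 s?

On 1–3 s the graph is linear from -7 to 3 m/s: v(2) = -7 + (3 − -7)·(2 − 1)/(3 − 1) = -2 m/s.

-2 m/s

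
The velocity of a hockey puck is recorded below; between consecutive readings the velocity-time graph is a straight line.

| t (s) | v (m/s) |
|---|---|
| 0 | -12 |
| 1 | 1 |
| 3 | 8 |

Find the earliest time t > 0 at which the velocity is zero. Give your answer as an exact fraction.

t = 12/13 s

v changes sign on 0–1 s (from -12 to 1); the graph is linear there, so v = 0 at t = 0 + (12)·(1 − 0)/(1 − -12) = 12/13 s.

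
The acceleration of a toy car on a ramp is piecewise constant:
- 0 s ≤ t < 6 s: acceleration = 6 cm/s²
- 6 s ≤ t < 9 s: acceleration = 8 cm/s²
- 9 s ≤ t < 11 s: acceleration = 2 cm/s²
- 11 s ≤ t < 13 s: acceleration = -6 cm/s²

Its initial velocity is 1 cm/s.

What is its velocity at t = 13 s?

53 cm/s

Δv equals the area under the a-t graph; then v = v₀ + Δv.
0–6 s: 6 × 6 = 36 cm/s
6–9 s: 8 × 3 = 24 cm/s
9–11 s: 2 × 2 = 4 cm/s
11–13 s: -6 × 2 = -12 cm/s
Δv = 52 cm/s, so v(13) = 1 + (52) = 53 cm/s.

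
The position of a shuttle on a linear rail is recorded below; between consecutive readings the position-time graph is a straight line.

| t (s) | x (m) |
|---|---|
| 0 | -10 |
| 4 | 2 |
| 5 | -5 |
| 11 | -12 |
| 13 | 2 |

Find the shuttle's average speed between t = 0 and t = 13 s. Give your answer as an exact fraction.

40/13 m/s

Average speed = (total path length)/(elapsed time); on a piecewise-linear x-t graph the path length is Σ|Δx|.
0–4 s: |Δx| = |2 − -10| = 12 m
4–5 s: |Δx| = |-5 − 2| = 7 m
5–11 s: |Δx| = |-12 − -5| = 7 m
11–13 s: |Δx| = |2 − -12| = 14 m
Total path = 40 m; average speed = 40/13 = 40/13 m/s.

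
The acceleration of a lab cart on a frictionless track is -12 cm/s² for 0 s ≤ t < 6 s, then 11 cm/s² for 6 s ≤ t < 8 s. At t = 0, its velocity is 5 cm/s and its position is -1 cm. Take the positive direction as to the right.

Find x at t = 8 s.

-299 cm

On each constant-a segment, Δv = aΔt and Δx = v₀Δt + ½aΔt²; chain segment to segment.
0–6 s: v starts 5 cm/s; Δx = 5·6 + ½·-12·6² = -186 cm; v ends -67 cm/s.
6–8 s: v starts -67 cm/s; Δx = -67·2 + ½·11·2² = -112 cm; v ends -45 cm/s.
x(8) = -1 + Σ Δx = -299 cm.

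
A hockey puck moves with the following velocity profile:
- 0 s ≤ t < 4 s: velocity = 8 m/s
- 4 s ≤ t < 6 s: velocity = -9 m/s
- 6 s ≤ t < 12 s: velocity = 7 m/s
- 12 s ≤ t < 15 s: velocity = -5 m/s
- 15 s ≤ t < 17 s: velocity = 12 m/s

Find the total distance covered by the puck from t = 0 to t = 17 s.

131 m

Total distance travelled is ∫|v| dt — sum the magnitudes of each area piece.
0–4 s: |8| × 4 = 32 m
4–6 s: |-9| × 2 = 18 m
6–12 s: |7| × 6 = 42 m
12–15 s: |-5| × 3 = 15 m
15–17 s: |12| × 2 = 24 m
Total distance = 131 m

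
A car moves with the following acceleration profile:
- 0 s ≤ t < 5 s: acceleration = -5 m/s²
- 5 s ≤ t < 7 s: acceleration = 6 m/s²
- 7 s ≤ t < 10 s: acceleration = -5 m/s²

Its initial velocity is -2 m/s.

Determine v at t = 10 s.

Δv equals the area under the a-t graph; then v = v₀ + Δv.
0–5 s: -5 × 5 = -25 m/s
5–7 s: 6 × 2 = 12 m/s
7–10 s: -5 × 3 = -15 m/s
Δv = -28 m/s, so v(10) = -2 + (-28) = -30 m/s.

-30 m/s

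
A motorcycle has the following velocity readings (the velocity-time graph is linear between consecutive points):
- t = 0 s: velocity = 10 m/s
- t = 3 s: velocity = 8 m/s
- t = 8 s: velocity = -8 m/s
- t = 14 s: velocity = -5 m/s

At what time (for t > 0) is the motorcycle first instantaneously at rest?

v changes sign on 3–8 s (from 8 to -8); the graph is linear there, so v = 0 at t = 3 + (-8)·(8 − 3)/(-8 − 8) = 5.5 s.

t = 5.5 s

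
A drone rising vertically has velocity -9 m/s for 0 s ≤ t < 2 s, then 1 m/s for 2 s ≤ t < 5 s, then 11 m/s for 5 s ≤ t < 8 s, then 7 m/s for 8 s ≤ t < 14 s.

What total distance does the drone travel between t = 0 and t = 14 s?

96 m

Total distance travelled is ∫|v| dt — sum the magnitudes of each area piece.
0–2 s: |-9| × 2 = 18 m
2–5 s: |1| × 3 = 3 m
5–8 s: |11| × 3 = 33 m
8–14 s: |7| × 6 = 42 m
Total distance = 96 m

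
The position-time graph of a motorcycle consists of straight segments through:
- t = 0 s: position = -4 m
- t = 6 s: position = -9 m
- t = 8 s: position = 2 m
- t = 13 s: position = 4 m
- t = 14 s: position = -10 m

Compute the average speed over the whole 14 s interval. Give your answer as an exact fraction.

16/7 m/s

Average speed = (total path length)/(elapsed time); on a piecewise-linear x-t graph the path length is Σ|Δx|.
0–6 s: |Δx| = |-9 − -4| = 5 m
6–8 s: |Δx| = |2 − -9| = 11 m
8–13 s: |Δx| = |4 − 2| = 2 m
13–14 s: |Δx| = |-10 − 4| = 14 m
Total path = 32 m; average speed = 32/14 = 16/7 m/s.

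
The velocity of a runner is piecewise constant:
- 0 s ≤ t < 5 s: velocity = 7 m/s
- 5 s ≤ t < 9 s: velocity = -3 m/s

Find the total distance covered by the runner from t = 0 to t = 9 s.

47 m

Distance (not displacement) is the total path length: add the absolute areas under v-t.
0–5 s: |7| × 5 = 35 m
5–9 s: |-3| × 4 = 12 m
Total distance = 47 m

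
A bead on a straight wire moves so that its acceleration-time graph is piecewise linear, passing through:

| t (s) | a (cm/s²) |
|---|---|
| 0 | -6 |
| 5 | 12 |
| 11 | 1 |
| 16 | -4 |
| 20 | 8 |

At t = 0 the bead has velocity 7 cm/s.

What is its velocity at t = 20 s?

Δv equals the area under the a-t graph; then v = v₀ + Δv.
0–5 s: ½(-6 + 12)(5) = 15 cm/s
5–11 s: ½(12 + 1)(6) = 39 cm/s
11–16 s: ½(1 + -4)(5) = -7.5 cm/s
16–20 s: ½(-4 + 8)(4) = 8 cm/s
Δv = 54.5 cm/s, so v(20) = 7 + (54.5) = 61.5 cm/s.

61.5 cm/s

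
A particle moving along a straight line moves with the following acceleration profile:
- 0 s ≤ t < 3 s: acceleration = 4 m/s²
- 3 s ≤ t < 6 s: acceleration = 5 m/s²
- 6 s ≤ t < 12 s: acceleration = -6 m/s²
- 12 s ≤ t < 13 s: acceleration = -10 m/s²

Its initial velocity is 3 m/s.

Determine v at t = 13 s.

Δv equals the area under the a-t graph; then v = v₀ + Δv.
0–3 s: 4 × 3 = 12 m/s
3–6 s: 5 × 3 = 15 m/s
6–12 s: -6 × 6 = -36 m/s
12–13 s: -10 × 1 = -10 m/s
Δv = -19 m/s, so v(13) = 3 + (-19) = -16 m/s.

-16 m/s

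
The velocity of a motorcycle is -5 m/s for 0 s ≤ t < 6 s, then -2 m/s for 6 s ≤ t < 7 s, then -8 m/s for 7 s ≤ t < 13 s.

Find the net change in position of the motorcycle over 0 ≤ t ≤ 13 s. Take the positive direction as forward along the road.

Displacement is the signed area under the v-t curve.
0–6 s: -5 × 6 = -30 m
6–7 s: -2 × 1 = -2 m
7–13 s: -8 × 6 = -48 m
Net displacement = -80 m

-80 m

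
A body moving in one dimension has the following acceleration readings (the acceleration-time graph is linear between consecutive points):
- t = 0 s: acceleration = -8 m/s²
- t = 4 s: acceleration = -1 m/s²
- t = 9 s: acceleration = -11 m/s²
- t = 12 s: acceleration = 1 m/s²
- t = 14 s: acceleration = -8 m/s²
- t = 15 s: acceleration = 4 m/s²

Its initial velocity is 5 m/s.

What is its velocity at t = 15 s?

-67 m/s

Δv equals the area under the a-t graph; then v = v₀ + Δv.
0–4 s: ½(-8 + -1)(4) = -18 m/s
4–9 s: ½(-1 + -11)(5) = -30 m/s
9–12 s: ½(-11 + 1)(3) = -15 m/s
12–14 s: ½(1 + -8)(2) = -7 m/s
14–15 s: ½(-8 + 4)(1) = -2 m/s
Δv = -72 m/s, so v(15) = 5 + (-72) = -67 m/s.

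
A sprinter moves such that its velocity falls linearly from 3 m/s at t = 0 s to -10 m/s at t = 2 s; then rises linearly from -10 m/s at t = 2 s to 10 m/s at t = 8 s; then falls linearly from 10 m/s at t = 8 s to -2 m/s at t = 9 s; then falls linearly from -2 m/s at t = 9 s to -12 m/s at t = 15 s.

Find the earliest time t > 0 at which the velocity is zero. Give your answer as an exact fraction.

v changes sign on 0–2 s (from 3 to -10); the graph is linear there, so v = 0 at t = 0 + (-3)·(2 − 0)/(-10 − 3) = 6/13 s.

t = 6/13 s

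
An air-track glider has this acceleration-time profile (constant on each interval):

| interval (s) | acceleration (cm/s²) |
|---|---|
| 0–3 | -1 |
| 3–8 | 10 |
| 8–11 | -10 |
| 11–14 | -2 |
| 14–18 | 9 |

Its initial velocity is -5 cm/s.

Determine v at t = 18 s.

42 cm/s

Δv equals the area under the a-t graph; then v = v₀ + Δv.
0–3 s: -1 × 3 = -3 cm/s
3–8 s: 10 × 5 = 50 cm/s
8–11 s: -10 × 3 = -30 cm/s
11–14 s: -2 × 3 = -6 cm/s
14–18 s: 9 × 4 = 36 cm/s
Δv = 47 cm/s, so v(18) = -5 + (47) = 42 cm/s.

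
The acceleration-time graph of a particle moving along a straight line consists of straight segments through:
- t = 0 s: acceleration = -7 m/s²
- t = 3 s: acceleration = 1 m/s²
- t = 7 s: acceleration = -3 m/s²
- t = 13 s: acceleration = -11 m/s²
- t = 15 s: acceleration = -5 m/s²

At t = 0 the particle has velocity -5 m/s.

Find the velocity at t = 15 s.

-76 m/s

Δv equals the area under the a-t graph; then v = v₀ + Δv.
0–3 s: ½(-7 + 1)(3) = -9 m/s
3–7 s: ½(1 + -3)(4) = -4 m/s
7–13 s: ½(-3 + -11)(6) = -42 m/s
13–15 s: ½(-11 + -5)(2) = -16 m/s
Δv = -71 m/s, so v(15) = -5 + (-71) = -76 m/s.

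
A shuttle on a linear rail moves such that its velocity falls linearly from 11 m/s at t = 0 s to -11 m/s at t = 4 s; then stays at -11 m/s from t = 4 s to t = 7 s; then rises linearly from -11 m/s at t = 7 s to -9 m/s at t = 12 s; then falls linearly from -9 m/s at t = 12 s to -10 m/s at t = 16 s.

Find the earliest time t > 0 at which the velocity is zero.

v changes sign on 0–4 s (from 11 to -11); the graph is linear there, so v = 0 at t = 0 + (-11)·(4 − 0)/(-11 − 11) = 2 s.

t = 2 s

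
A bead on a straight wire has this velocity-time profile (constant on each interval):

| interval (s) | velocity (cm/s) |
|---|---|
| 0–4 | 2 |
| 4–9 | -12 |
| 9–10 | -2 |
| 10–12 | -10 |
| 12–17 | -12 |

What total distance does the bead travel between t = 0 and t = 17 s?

150 cm

Total distance travelled is ∫|v| dt — sum the magnitudes of each area piece.
0–4 s: |2| × 4 = 8 cm
4–9 s: |-12| × 5 = 60 cm
9–10 s: |-2| × 1 = 2 cm
10–12 s: |-10| × 2 = 20 cm
12–17 s: |-12| × 5 = 60 cm
Total distance = 150 cm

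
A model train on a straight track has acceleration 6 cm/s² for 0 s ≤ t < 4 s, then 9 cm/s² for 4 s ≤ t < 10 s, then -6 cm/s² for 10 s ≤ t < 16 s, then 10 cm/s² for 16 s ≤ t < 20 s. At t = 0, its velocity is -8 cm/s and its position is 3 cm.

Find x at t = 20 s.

805 cm

On each constant-a segment, Δv = aΔt and Δx = v₀Δt + ½aΔt²; chain segment to segment.
0–4 s: v starts -8 cm/s; Δx = -8·4 + ½·6·4² = 16 cm; v ends 16 cm/s.
4–10 s: v starts 16 cm/s; Δx = 16·6 + ½·9·6² = 258 cm; v ends 70 cm/s.
10–16 s: v starts 70 cm/s; Δx = 70·6 + ½·-6·6² = 312 cm; v ends 34 cm/s.
16–20 s: v starts 34 cm/s; Δx = 34·4 + ½·10·4² = 216 cm; v ends 74 cm/s.
x(20) = 3 + Σ Δx = 805 cm.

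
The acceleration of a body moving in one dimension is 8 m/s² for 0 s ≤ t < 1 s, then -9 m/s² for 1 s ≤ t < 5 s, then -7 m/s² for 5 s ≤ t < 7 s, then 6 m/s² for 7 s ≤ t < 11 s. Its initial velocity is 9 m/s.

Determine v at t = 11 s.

Δv equals the area under the a-t graph; then v = v₀ + Δv.
0–1 s: 8 × 1 = 8 m/s
1–5 s: -9 × 4 = -36 m/s
5–7 s: -7 × 2 = -14 m/s
7–11 s: 6 × 4 = 24 m/s
Δv = -18 m/s, so v(11) = 9 + (-18) = -9 m/s.

-9 m/s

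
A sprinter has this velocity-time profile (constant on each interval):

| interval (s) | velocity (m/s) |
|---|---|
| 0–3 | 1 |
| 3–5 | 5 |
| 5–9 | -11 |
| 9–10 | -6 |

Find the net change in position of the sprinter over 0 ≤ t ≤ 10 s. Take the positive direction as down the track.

Displacement is the signed area under the v-t curve.
0–3 s: 1 × 3 = 3 m
3–5 s: 5 × 2 = 10 m
5–9 s: -11 × 4 = -44 m
9–10 s: -6 × 1 = -6 m
Net displacement = -37 m

-37 m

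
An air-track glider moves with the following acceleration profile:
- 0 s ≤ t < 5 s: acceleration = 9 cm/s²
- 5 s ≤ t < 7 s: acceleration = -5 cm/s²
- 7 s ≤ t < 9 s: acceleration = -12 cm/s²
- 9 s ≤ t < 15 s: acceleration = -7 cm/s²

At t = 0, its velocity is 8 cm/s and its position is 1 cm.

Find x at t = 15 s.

299.5 cm

On each constant-a segment, Δv = aΔt and Δx = v₀Δt + ½aΔt²; chain segment to segment.
0–5 s: v starts 8 cm/s; Δx = 8·5 + ½·9·5² = 152.5 cm; v ends 53 cm/s.
5–7 s: v starts 53 cm/s; Δx = 53·2 + ½·-5·2² = 96 cm; v ends 43 cm/s.
7–9 s: v starts 43 cm/s; Δx = 43·2 + ½·-12·2² = 62 cm; v ends 19 cm/s.
9–15 s: v starts 19 cm/s; Δx = 19·6 + ½·-7·6² = -12 cm; v ends -23 cm/s.
x(15) = 1 + Σ Δx = 299.5 cm.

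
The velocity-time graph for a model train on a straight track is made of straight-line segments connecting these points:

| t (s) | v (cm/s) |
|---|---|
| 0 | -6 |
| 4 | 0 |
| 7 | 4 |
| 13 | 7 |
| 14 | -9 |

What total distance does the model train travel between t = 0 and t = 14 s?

Total distance travelled is ∫|v| dt — sum the magnitudes of each area piece.
0–4 s: |½(-6 + 0)(4)| = 12 cm
4–7 s: |½(0 + 4)(3)| = 6 cm
7–13 s: |½(4 + 7)(6)| = 33 cm
13–14 s: v = 0 at t = 13.4375 s; triangle areas 1.53125 + 2.53125 = 4.0625 cm
Total distance = 55.0625 cm

55.0625 cm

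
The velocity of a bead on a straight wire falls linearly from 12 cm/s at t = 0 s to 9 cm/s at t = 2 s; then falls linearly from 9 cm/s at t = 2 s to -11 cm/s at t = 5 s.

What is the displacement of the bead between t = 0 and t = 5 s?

Net displacement equals the area under the velocity-time graph (areas below the axis count negative).
0–2 s: ½(12 + 9)(2) = 21 cm
2–5 s: ½(9 + -11)(3) = -3 cm
Net displacement = 18 cm

18 cm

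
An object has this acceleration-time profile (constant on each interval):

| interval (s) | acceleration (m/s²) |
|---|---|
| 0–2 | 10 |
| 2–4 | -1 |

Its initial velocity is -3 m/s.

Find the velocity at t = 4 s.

15 m/s

Δv equals the area under the a-t graph; then v = v₀ + Δv.
0–2 s: 10 × 2 = 20 m/s
2–4 s: -1 × 2 = -2 m/s
Δv = 18 m/s, so v(4) = -3 + (18) = 15 m/s.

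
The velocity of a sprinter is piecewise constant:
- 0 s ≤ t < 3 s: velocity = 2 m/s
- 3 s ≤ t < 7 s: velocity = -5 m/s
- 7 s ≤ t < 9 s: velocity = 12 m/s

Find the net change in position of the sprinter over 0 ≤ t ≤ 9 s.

Displacement is the signed area under the v-t curve.
0–3 s: 2 × 3 = 6 m
3–7 s: -5 × 4 = -20 m
7–9 s: 12 × 2 = 24 m
Net displacement = 10 m

10 m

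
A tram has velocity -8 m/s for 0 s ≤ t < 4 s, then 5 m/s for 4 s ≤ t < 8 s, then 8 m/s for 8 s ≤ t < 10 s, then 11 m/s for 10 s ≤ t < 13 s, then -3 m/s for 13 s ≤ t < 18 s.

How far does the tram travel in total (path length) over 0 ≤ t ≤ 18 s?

116 m

Total distance travelled is ∫|v| dt — sum the magnitudes of each area piece.
0–4 s: |-8| × 4 = 32 m
4–8 s: |5| × 4 = 20 m
8–10 s: |8| × 2 = 16 m
10–13 s: |11| × 3 = 33 m
13–18 s: |-3| × 5 = 15 m
Total distance = 116 m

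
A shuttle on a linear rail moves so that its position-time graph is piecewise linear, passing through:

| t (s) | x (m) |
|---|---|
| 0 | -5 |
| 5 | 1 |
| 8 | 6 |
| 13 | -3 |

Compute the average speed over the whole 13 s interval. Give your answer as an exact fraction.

Average speed = (total path length)/(elapsed time); on a piecewise-linear x-t graph the path length is Σ|Δx|.
0–5 s: |Δx| = |1 − -5| = 6 m
5–8 s: |Δx| = |6 − 1| = 5 m
8–13 s: |Δx| = |-3 − 6| = 9 m
Total path = 20 m; average speed = 20/13 = 20/13 m/s.

20/13 m/s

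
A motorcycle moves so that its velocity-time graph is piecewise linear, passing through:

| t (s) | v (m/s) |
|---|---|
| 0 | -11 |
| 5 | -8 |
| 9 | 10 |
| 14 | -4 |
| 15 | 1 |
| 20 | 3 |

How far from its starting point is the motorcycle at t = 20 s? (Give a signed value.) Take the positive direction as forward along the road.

Net displacement equals the area under the velocity-time graph (areas below the axis count negative).
0–5 s: ½(-11 + -8)(5) = -47.5 m
5–9 s: ½(-8 + 10)(4) = 4 m
9–14 s: ½(10 + -4)(5) = 15 m
14–15 s: ½(-4 + 1)(1) = -1.5 m
15–20 s: ½(1 + 3)(5) = 10 m
Net displacement = -20 m

-20 m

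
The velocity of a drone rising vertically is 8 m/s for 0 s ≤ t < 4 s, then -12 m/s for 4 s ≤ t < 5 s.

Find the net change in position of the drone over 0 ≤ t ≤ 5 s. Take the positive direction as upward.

20 m

Net displacement equals the area under the velocity-time graph (areas below the axis count negative).
0–4 s: 8 × 4 = 32 m
4–5 s: -12 × 1 = -12 m
Net displacement = 20 m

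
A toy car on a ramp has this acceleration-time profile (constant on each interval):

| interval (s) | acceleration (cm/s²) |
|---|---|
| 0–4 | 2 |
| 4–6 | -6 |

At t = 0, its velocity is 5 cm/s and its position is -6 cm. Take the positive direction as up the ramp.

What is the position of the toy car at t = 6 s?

On each constant-a segment, Δv = aΔt and Δx = v₀Δt + ½aΔt²; chain segment to segment.
0–4 s: v starts 5 cm/s; Δx = 5·4 + ½·2·4² = 36 cm; v ends 13 cm/s.
4–6 s: v starts 13 cm/s; Δx = 13·2 + ½·-6·2² = 14 cm; v ends 1 cm/s.
x(6) = -6 + Σ Δx = 44 cm.

44 cm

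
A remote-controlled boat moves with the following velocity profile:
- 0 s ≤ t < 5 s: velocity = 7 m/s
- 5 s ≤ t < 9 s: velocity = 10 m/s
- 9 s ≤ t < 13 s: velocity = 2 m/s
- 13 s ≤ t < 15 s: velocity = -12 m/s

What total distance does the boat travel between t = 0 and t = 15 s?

Distance (not displacement) is the total path length: add the absolute areas under v-t.
0–5 s: |7| × 5 = 35 m
5–9 s: |10| × 4 = 40 m
9–13 s: |2| × 4 = 8 m
13–15 s: |-12| × 2 = 24 m
Total distance = 107 m

107 m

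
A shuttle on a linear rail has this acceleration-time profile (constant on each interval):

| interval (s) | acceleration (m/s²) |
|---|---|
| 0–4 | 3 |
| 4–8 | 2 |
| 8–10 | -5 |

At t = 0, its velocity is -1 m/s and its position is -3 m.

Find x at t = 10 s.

On each constant-a segment, Δv = aΔt and Δx = v₀Δt + ½aΔt²; chain segment to segment.
0–4 s: v starts -1 m/s; Δx = -1·4 + ½·3·4² = 20 m; v ends 11 m/s.
4–8 s: v starts 11 m/s; Δx = 11·4 + ½·2·4² = 60 m; v ends 19 m/s.
8–10 s: v starts 19 m/s; Δx = 19·2 + ½·-5·2² = 28 m; v ends 9 m/s.
x(10) = -3 + Σ Δx = 105 m.

105 m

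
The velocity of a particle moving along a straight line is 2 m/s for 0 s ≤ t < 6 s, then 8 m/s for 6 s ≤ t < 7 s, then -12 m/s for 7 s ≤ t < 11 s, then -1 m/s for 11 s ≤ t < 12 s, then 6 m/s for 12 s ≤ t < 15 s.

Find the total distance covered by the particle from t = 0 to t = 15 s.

Distance (not displacement) is the total path length: add the absolute areas under v-t.
0–6 s: |2| × 6 = 12 m
6–7 s: |8| × 1 = 8 m
7–11 s: |-12| × 4 = 48 m
11–12 s: |-1| × 1 = 1 m
12–15 s: |6| × 3 = 18 m
Total distance = 87 m

87 m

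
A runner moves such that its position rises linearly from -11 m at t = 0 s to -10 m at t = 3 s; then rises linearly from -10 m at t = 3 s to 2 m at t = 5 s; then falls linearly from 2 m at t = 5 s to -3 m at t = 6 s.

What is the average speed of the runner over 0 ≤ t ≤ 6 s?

Average speed = (total path length)/(elapsed time); on a piecewise-linear x-t graph the path length is Σ|Δx|.
0–3 s: |Δx| = |-10 − -11| = 1 m
3–5 s: |Δx| = |2 − -10| = 12 m
5–6 s: |Δx| = |-3 − 2| = 5 m
Total path = 18 m; average speed = 18/6 = 3 m/s.

3 m/s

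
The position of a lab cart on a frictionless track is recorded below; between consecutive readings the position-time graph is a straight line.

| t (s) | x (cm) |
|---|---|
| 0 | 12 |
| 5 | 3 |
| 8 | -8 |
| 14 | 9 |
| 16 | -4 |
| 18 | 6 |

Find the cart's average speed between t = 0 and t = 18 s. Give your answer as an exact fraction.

10/3 cm/s

Average speed = (total path length)/(elapsed time); on a piecewise-linear x-t graph the path length is Σ|Δx|.
0–5 s: |Δx| = |3 − 12| = 9 cm
5–8 s: |Δx| = |-8 − 3| = 11 cm
8–14 s: |Δx| = |9 − -8| = 17 cm
14–16 s: |Δx| = |-4 − 9| = 13 cm
16–18 s: |Δx| = |6 − -4| = 10 cm
Total path = 60 cm; average speed = 60/18 = 10/3 cm/s.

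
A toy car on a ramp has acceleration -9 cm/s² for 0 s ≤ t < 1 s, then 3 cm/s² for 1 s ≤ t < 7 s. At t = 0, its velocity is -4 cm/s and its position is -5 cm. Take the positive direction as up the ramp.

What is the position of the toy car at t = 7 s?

On each constant-a segment, Δv = aΔt and Δx = v₀Δt + ½aΔt²; chain segment to segment.
0–1 s: v starts -4 cm/s; Δx = -4·1 + ½·-9·1² = -8.5 cm; v ends -13 cm/s.
1–7 s: v starts -13 cm/s; Δx = -13·6 + ½·3·6² = -24 cm; v ends 5 cm/s.
x(7) = -5 + Σ Δx = -37.5 cm.

-37.5 cm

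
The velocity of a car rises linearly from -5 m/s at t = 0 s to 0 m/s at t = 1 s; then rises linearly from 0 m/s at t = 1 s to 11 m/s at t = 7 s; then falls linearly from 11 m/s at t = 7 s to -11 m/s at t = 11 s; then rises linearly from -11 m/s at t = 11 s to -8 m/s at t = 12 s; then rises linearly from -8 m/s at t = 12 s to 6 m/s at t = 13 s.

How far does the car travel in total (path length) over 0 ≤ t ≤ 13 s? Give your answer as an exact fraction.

494/7 m

Distance (not displacement) is the total path length: add the absolute areas under v-t.
0–1 s: |½(-5 + 0)(1)| = 2.5 m
1–7 s: |½(0 + 11)(6)| = 33 m
7–11 s: v = 0 at t = 9 s; triangle areas 11 + 11 = 22 m
11–12 s: |½(-11 + -8)(1)| = 9.5 m
12–13 s: v = 0 at t = 88/7 s; triangle areas 16/7 + 9/7 = 25/7 m
Total distance = 494/7 m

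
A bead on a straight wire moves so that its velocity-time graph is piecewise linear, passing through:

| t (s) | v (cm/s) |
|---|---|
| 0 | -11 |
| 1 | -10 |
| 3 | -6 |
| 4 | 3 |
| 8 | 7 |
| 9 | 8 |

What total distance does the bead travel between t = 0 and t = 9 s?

Distance (not displacement) is the total path length: add the absolute areas under v-t.
0–1 s: |½(-11 + -10)(1)| = 10.5 cm
1–3 s: |½(-10 + -6)(2)| = 16 cm
3–4 s: v = 0 at t = 11/3 s; triangle areas 2 + 0.5 = 2.5 cm
4–8 s: |½(3 + 7)(4)| = 20 cm
8–9 s: |½(7 + 8)(1)| = 7.5 cm
Total distance = 56.5 cm

56.5 cm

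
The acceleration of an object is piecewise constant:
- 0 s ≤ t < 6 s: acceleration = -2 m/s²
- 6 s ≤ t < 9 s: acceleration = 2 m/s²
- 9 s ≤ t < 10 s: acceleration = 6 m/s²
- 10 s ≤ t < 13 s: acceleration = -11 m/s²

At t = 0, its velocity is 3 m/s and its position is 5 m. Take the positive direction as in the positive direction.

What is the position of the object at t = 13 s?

-71.5 m

On each constant-a segment, Δv = aΔt and Δx = v₀Δt + ½aΔt²; chain segment to segment.
0–6 s: v starts 3 m/s; Δx = 3·6 + ½·-2·6² = -18 m; v ends -9 m/s.
6–9 s: v starts -9 m/s; Δx = -9·3 + ½·2·3² = -18 m; v ends -3 m/s.
9–10 s: v starts -3 m/s; Δx = -3·1 + ½·6·1² = 0 m; v ends 3 m/s.
10–13 s: v starts 3 m/s; Δx = 3·3 + ½·-11·3² = -40.5 m; v ends -30 m/s.
x(13) = 5 + Σ Δx = -71.5 m.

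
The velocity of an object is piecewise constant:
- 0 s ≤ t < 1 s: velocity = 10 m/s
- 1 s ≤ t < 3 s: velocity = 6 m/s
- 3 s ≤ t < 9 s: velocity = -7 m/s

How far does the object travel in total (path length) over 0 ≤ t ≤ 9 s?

Total distance travelled is ∫|v| dt — sum the magnitudes of each area piece.
0–1 s: |10| × 1 = 10 m
1–3 s: |6| × 2 = 12 m
3–9 s: |-7| × 6 = 42 m
Total distance = 64 m

64 m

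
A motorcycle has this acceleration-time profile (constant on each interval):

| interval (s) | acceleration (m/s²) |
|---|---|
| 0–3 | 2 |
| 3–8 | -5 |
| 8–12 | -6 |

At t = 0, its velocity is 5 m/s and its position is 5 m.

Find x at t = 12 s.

-82.5 m

On each constant-a segment, Δv = aΔt and Δx = v₀Δt + ½aΔt²; chain segment to segment.
0–3 s: v starts 5 m/s; Δx = 5·3 + ½·2·3² = 24 m; v ends 11 m/s.
3–8 s: v starts 11 m/s; Δx = 11·5 + ½·-5·5² = -7.5 m; v ends -14 m/s.
8–12 s: v starts -14 m/s; Δx = -14·4 + ½·-6·4² = -104 m; v ends -38 m/s.
x(12) = 5 + Σ Δx = -82.5 m.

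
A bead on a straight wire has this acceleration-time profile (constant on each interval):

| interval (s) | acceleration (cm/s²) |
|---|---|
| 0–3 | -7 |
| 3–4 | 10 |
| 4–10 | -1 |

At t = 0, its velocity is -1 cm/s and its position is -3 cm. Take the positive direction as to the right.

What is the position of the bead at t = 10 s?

On each constant-a segment, Δv = aΔt and Δx = v₀Δt + ½aΔt²; chain segment to segment.
0–3 s: v starts -1 cm/s; Δx = -1·3 + ½·-7·3² = -34.5 cm; v ends -22 cm/s.
3–4 s: v starts -22 cm/s; Δx = -22·1 + ½·10·1² = -17 cm; v ends -12 cm/s.
4–10 s: v starts -12 cm/s; Δx = -12·6 + ½·-1·6² = -90 cm; v ends -18 cm/s.
x(10) = -3 + Σ Δx = -144.5 cm.

-144.5 cm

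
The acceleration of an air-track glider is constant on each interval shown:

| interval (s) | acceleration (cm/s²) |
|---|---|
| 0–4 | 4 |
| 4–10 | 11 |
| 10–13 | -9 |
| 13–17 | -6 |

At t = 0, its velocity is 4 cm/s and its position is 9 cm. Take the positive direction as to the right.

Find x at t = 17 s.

780.5 cm

On each constant-a segment, Δv = aΔt and Δx = v₀Δt + ½aΔt²; chain segment to segment.
0–4 s: v starts 4 cm/s; Δx = 4·4 + ½·4·4² = 48 cm; v ends 20 cm/s.
4–10 s: v starts 20 cm/s; Δx = 20·6 + ½·11·6² = 318 cm; v ends 86 cm/s.
10–13 s: v starts 86 cm/s; Δx = 86·3 + ½·-9·3² = 217.5 cm; v ends 59 cm/s.
13–17 s: v starts 59 cm/s; Δx = 59·4 + ½·-6·4² = 188 cm; v ends 35 cm/s.
x(17) = 9 + Σ Δx = 780.5 cm.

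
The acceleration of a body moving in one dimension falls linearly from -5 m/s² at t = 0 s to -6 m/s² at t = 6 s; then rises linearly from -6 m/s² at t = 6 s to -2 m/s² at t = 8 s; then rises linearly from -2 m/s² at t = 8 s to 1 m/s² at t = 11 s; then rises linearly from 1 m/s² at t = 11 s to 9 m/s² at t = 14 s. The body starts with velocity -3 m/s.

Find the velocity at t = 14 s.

-30.5 m/s

Δv equals the area under the a-t graph; then v = v₀ + Δv.
0–6 s: ½(-5 + -6)(6) = -33 m/s
6–8 s: ½(-6 + -2)(2) = -8 m/s
8–11 s: ½(-2 + 1)(3) = -1.5 m/s
11–14 s: ½(1 + 9)(3) = 15 m/s
Δv = -27.5 m/s, so v(14) = -3 + (-27.5) = -30.5 m/s.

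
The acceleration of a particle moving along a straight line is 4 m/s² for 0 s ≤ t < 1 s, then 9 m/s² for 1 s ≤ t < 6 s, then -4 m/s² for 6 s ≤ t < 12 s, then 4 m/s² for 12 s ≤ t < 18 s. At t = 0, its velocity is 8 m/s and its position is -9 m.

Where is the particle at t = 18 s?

On each constant-a segment, Δv = aΔt and Δx = v₀Δt + ½aΔt²; chain segment to segment.
0–1 s: v starts 8 m/s; Δx = 8·1 + ½·4·1² = 10 m; v ends 12 m/s.
1–6 s: v starts 12 m/s; Δx = 12·5 + ½·9·5² = 172.5 m; v ends 57 m/s.
6–12 s: v starts 57 m/s; Δx = 57·6 + ½·-4·6² = 270 m; v ends 33 m/s.
12–18 s: v starts 33 m/s; Δx = 33·6 + ½·4·6² = 270 m; v ends 57 m/s.
x(18) = -9 + Σ Δx = 713.5 m.

713.5 m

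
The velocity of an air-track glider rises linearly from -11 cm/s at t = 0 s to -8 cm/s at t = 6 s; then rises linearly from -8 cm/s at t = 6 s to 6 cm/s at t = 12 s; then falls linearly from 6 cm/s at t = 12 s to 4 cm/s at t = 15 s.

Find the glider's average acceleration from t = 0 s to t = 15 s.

Average acceleration = Δv/Δt = (4 − -11)/(15 − 0) = 1 cm/s².

1 cm/s²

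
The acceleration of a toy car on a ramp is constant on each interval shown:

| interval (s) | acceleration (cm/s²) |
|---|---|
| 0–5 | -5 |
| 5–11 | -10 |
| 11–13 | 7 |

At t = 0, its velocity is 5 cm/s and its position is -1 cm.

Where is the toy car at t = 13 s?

-484.5 cm

On each constant-a segment, Δv = aΔt and Δx = v₀Δt + ½aΔt²; chain segment to segment.
0–5 s: v starts 5 cm/s; Δx = 5·5 + ½·-5·5² = -37.5 cm; v ends -20 cm/s.
5–11 s: v starts -20 cm/s; Δx = -20·6 + ½·-10·6² = -300 cm; v ends -80 cm/s.
11–13 s: v starts -80 cm/s; Δx = -80·2 + ½·7·2² = -146 cm; v ends -66 cm/s.
x(13) = -1 + Σ Δx = -484.5 cm.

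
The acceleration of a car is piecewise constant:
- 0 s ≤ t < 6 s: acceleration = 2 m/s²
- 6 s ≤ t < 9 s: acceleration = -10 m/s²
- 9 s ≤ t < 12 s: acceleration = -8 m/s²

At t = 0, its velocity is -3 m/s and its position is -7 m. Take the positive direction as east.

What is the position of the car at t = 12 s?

-106 m

On each constant-a segment, Δv = aΔt and Δx = v₀Δt + ½aΔt²; chain segment to segment.
0–6 s: v starts -3 m/s; Δx = -3·6 + ½·2·6² = 18 m; v ends 9 m/s.
6–9 s: v starts 9 m/s; Δx = 9·3 + ½·-10·3² = -18 m; v ends -21 m/s.
9–12 s: v starts -21 m/s; Δx = -21·3 + ½·-8·3² = -99 m; v ends -45 m/s.
x(12) = -7 + Σ Δx = -106 m.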